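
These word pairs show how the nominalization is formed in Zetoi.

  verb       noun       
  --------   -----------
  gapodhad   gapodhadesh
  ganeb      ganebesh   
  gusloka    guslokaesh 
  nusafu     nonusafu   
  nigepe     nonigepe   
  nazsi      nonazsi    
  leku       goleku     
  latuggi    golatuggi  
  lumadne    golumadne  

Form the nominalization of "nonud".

nusafu and leku both end in -u yet inflect differently (nonusafu, goleku), so the final letter is not what conditions the rule; the first letter is.
"nonud" begins with n-. The stems beginning with n- (nusafu → nonusafu, nigepe → nonigepe, nazsi → nonazsi) add the prefix no-.
So nonud → nononud.

nononud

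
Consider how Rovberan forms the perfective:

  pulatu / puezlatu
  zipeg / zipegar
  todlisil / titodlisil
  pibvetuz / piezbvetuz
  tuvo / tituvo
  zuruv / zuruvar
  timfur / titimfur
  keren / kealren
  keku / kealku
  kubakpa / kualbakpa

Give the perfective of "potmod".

keku and pulatu both end in -u yet inflect differently (kealku, puezlatu), so the final letter is not what conditions the rule; the first letter is.
"potmod" begins with p-. The stems beginning with p- (pibvetuz → piezbvetuz, pulatu → puezlatu) insert -ez- after the first vowel.
The other patterns: stems beginning with t- add the prefix ti-; stems beginning with k- insert -al- after the first vowel; stems beginning with z- add -ar.
So potmod → poeztmod.

poeztmod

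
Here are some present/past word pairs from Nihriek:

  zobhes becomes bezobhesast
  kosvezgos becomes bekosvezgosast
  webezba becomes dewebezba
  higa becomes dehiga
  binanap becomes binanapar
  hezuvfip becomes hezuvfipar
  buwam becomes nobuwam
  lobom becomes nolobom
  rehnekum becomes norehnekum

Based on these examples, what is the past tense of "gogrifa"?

degogrifa

webezba and binanap both have last vowel 'a' yet inflect differently (dewebezba, binanapar), so the last vowel is not what conditions the rule; the final letter is.
"gogrifa" ends in -a. The stems ending in -a (webezba → dewebezba, higa → dehiga) add the prefix de-.
The other patterns: stems ending in -s add be- … -ast around the stem; stems ending in -p add -ar; stems ending in -m add the prefix no-.
So gogrifa → degogrifa.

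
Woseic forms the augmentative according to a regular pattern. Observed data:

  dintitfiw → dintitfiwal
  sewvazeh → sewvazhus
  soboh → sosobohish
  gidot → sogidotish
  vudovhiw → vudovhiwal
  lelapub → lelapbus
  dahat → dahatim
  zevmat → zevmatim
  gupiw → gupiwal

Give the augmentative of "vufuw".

vufwus

sewvazeh and soboh both end in -h yet inflect differently (sewvazhus, sosobohish), so the final letter is not what conditions the rule; the last vowel is.
"vufuw" has last vowel 'u'. The one such stem in the data (lelapub → lelapbus) deletes the last vowel and adds -us (as does sewvazeh), so the same rule applies.
So vufuw → vufwus.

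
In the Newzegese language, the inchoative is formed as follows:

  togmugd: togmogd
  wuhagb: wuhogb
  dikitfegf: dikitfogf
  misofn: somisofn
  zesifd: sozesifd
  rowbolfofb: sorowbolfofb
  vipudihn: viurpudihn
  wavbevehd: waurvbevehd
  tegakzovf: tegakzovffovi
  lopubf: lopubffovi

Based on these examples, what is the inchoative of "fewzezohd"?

togmugd and zesifd both end in -d yet inflect differently (togmogd, sozesifd), so the final letter is not what conditions the rule; the second-to-last letter is.
"fewzezohd" has second-to-last letter 'h'. The stems whose second-to-last letter is 'h' (vipudihn → viurpudihn, wavbevehd → waurvbevehd) insert -ur- after the first vowel.
The other patterns: stems whose second-to-last letter is 'g' change the last vowel to 'o'; stems whose second-to-last letter is 'f' add the prefix so-; stems whose second-to-last letter is 'b' or 'v' double the final consonant and add -ovi.
So fewzezohd → feurwzezohd.

feurwzezohd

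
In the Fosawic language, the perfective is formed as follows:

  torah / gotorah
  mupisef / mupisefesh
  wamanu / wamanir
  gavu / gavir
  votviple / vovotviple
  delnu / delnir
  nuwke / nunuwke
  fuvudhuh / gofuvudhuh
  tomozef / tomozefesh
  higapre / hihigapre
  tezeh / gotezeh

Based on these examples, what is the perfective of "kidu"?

"kidu" ends in -u. The stems ending in -u (wamanu → wamanir, delnu → delnir, gavu → gavir) drop the final letter and add -ir.
The other patterns: stems ending in -f add -esh; stems ending in -h add the prefix go-; stems ending in -e repeat the first consonant+vowel as a prefix.
So kidu → kidir.

kidir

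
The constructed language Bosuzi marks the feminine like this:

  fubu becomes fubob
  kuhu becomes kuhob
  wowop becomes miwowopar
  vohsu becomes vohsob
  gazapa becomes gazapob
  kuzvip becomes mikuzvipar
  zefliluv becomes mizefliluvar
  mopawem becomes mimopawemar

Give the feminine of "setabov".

misetabovar

zefliluv and kuhu both have last vowel 'u' yet inflect differently (mizefliluvar, kuhob), so the last vowel is not what conditions the rule; whether the stem ends in a vowel or a consonant is.
"setabov" ends in a consonant. The stems ending in a consonant (mopawem → mimopawemar, wowop → miwowopar, zefliluv → mizefliluvar) add mi- … -ar around the stem.
The other pattern: stems ending in a vowel drop the final letter and add -ob.
So setabov → misetabovar.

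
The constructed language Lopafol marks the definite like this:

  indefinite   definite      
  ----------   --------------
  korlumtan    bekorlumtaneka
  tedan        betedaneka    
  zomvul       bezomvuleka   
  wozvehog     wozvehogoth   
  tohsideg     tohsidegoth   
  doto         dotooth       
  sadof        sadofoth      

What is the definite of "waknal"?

bewaknaleka

"waknal" ends in -l. The one such stem in the data (zomvul → bezomvuleka) adds be- … -eka around the stem, so the same rule applies.
The other pattern: stems ending in -f, -g or -o add -oth.
So waknal → bewaknaleka.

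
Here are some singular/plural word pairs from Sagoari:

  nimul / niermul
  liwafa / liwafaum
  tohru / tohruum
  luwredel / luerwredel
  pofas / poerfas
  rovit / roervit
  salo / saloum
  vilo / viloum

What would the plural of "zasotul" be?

liwafa and pofas both have last vowel 'a' yet inflect differently (liwafaum, poerfas), so the last vowel is not what conditions the rule; whether the stem ends in a vowel or a consonant is.
"zasotul" ends in a consonant. The stems ending in a consonant (luwredel → luerwredel, pofas → poerfas, rovit → roervit) insert -er- after the first vowel.
The other pattern: stems ending in a vowel add -um.
So zasotul → zaersotul.

zaersotul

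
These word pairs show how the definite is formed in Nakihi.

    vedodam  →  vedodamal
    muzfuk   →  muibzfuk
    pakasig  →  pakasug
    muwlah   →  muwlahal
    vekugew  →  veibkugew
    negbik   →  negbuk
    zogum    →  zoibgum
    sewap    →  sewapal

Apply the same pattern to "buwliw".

"buwliw" has last vowel 'i'. The stems whose last vowel is 'i' (pakasig → pakasug, negbik → negbuk) change the last vowel to 'u'.
The other patterns: stems whose last vowel is 'a' add -al; stems whose last vowel is 'e' or 'u' insert -ib- after the first vowel.
So buwliw → buwluw.

buwluw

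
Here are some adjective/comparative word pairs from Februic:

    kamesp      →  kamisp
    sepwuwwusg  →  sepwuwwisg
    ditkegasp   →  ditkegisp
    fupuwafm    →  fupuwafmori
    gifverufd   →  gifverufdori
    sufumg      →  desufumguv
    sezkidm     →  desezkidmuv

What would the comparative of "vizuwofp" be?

sepwuwwusg and sufumg both end in -g yet inflect differently (sepwuwwisg, desufumguv), so the final letter is not what conditions the rule; the second-to-last letter is.
"vizuwofp" has second-to-last letter 'f'. The stems whose second-to-last letter is 'f' (fupuwafm → fupuwafmori, gifverufd → gifverufdori) add -ori.
The other patterns: stems whose second-to-last letter is 's' change the last vowel to 'i'; stems whose second-to-last letter is 'd' or 'm' add de- … -uv around the stem.
So vizuwofp → vizuwofpori.

vizuwofpori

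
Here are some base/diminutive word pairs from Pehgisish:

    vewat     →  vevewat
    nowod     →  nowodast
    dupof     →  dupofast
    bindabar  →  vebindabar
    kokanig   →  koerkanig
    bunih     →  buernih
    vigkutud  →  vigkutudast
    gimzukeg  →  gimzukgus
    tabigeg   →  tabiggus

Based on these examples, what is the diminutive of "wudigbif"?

kokanig and tabigeg both end in -g yet inflect differently (koerkanig, tabiggus), so the final letter is not what conditions the rule; the last vowel is.
"wudigbif" has last vowel 'i'. The stems whose last vowel is 'i' (bunih → buernih, kokanig → koerkanig) insert -er- after the first vowel.
So wudigbif → wuerdigbif.

wuerdigbif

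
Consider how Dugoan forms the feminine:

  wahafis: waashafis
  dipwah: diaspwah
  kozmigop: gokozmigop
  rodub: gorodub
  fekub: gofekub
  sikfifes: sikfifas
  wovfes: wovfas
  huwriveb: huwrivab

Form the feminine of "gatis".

gaastis

wahafis and sikfifes both end in -s yet inflect differently (waashafis, sikfifas), so the final letter is not what conditions the rule; the last vowel is.
"gatis" has last vowel 'i'. The one such stem in the data (wahafis → waashafis) inserts -as- after the first vowel (as does dipwah), so the same rule applies.
So gatis → gaastis.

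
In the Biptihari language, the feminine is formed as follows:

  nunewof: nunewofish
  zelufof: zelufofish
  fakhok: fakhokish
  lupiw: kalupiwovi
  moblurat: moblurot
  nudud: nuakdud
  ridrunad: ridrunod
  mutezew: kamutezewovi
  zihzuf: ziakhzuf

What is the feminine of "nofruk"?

noakfruk

zihzuf and nunewof both end in -f yet inflect differently (ziakhzuf, nunewofish), so the final letter is not what conditions the rule; the last vowel is.
"nofruk" has last vowel 'u'. The stems whose last vowel is 'u' (zihzuf → ziakhzuf, nudud → nuakdud) insert -ak- after the first vowel.
The other patterns: stems whose last vowel is 'o' add -ish; stems whose last vowel is 'e' or 'i' add ka- … -ovi around the stem; stems whose last vowel is 'a' change the last vowel to 'o'.
So nofruk → noakfruk.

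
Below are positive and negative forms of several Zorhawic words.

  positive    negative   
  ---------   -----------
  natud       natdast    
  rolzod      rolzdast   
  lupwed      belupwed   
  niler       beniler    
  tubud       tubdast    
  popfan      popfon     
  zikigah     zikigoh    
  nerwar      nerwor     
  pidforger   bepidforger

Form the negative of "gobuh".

gobhast

nerwar and niler both end in -r yet inflect differently (nerwor, beniler), so the final letter is not what conditions the rule; the last vowel is.
"gobuh" has last vowel 'u'. The stems whose last vowel is 'u' (natud → natdast, tubud → tubdast) delete the last vowel and add -ast.
The other patterns: stems whose last vowel is 'a' change the last vowel to 'o'; stems whose last vowel is 'e' add the prefix be-.
So gobuh → gobhast.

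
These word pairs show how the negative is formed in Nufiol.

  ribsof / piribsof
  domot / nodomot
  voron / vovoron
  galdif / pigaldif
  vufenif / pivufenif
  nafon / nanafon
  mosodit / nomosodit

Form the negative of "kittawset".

nokittawset

"kittawset" ends in -t. The stems ending in -t (domot → nodomot, mosodit → nomosodit) add the prefix no-.
The other patterns: stems ending in -f add the prefix pi-; stems ending in -n repeat the first consonant+vowel as a prefix.
So kittawset → nokittawset.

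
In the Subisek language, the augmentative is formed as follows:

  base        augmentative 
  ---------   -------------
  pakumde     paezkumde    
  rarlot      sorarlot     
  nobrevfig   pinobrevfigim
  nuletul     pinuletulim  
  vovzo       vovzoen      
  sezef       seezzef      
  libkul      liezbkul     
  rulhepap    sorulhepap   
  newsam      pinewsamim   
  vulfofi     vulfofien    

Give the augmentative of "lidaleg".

nuletul and libkul both end in -l yet inflect differently (pinuletulim, liezbkul), so the final letter is not what conditions the rule; the first letter is.
"lidaleg" begins with l-. The one such stem in the data (libkul → liezbkul) inserts -ez- after the first vowel (as do sezef, pakumde), so the same rule applies.
The other patterns: stems beginning with r- add the prefix so-; stems beginning with n- add pi- … -im around the stem; stems beginning with v- add -en.
So lidaleg → liezdaleg.

liezdaleg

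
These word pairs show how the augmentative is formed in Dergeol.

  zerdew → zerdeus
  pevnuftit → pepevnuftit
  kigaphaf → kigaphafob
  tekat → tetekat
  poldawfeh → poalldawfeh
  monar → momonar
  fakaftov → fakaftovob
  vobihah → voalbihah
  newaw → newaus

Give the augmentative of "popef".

monar and newaw both have last vowel 'a' yet inflect differently (momonar, newaus), so the last vowel is not what conditions the rule; the final letter is.
"popef" ends in -f. The one such stem in the data (kigaphaf → kigaphafob) adds -ob, so the same rule applies.
The other patterns: stems ending in -r or -t repeat the first consonant+vowel as a prefix; stems ending in -w drop the final letter and add -us; stems ending in -h insert -al- after the first vowel.
So popef → popefob.

popefob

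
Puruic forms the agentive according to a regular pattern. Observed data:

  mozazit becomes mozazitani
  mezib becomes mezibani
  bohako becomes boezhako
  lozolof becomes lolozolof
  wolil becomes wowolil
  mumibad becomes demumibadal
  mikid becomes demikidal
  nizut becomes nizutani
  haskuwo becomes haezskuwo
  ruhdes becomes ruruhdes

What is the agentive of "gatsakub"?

mezib and mikid both have last vowel 'i' yet inflect differently (mezibani, demikidal), so the last vowel is not what conditions the rule; the final letter is.
"gatsakub" ends in -b. The one such stem in the data (mezib → mezibani) adds -ani, so the same rule applies.
The other patterns: stems ending in -d add de- … -al around the stem; stems ending in -o insert -ez- after the first vowel; stems ending in -f, -l or -s repeat the first consonant+vowel as a prefix.
So gatsakub → gatsakubani.

gatsakubani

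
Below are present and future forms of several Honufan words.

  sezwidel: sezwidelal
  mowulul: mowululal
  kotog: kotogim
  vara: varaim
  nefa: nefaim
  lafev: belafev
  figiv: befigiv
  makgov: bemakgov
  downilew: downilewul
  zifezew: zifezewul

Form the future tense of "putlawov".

beputlawov

sezwidel and lafev both have last vowel 'e' yet inflect differently (sezwidelal, belafev), so the last vowel is not what conditions the rule; the final letter is.
"putlawov" ends in -v. The stems ending in -v (lafev → belafev, figiv → befigiv, makgov → bemakgov) add the prefix be-.
The other patterns: stems ending in -l add -al; stems ending in -a or -g add -im; stems ending in -w add -ul.
So putlawov → beputlawov.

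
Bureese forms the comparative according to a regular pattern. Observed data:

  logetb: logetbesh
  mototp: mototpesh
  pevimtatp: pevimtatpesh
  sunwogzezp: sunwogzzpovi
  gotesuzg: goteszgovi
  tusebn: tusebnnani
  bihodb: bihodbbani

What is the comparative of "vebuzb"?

vebzbovi

mototp and sunwogzezp both end in -p yet inflect differently (mototpesh, sunwogzzpovi), so the final letter is not what conditions the rule; the second-to-last letter is.
"vebuzb" has second-to-last letter 'z'. The stems whose second-to-last letter is 'z' (sunwogzezp → sunwogzzpovi, gotesuzg → goteszgovi) delete the last vowel and add -ovi.
The other patterns: stems whose second-to-last letter is 't' add -esh; stems whose second-to-last letter is 'b' or 'd' double the final consonant and add -ani.
So vebuzb → vebzbovi.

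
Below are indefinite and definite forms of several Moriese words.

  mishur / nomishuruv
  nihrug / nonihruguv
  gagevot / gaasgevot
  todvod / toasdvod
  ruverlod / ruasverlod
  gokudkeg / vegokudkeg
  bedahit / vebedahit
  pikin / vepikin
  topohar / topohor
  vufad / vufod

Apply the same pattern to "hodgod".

nihrug and gokudkeg both end in -g yet inflect differently (nonihruguv, vegokudkeg), so the final letter is not what conditions the rule; the last vowel is.
"hodgod" has last vowel 'o'. The stems whose last vowel is 'o' (gagevot → gaasgevot, todvod → toasdvod, ruverlod → ruasverlod) insert -as- after the first vowel.
The other patterns: stems whose last vowel is 'u' add no- … -uv around the stem; stems whose last vowel is 'e' or 'i' add the prefix ve-; stems whose last vowel is 'a' change the last vowel to 'o'.
So hodgod → hoasdgod.

hoasdgod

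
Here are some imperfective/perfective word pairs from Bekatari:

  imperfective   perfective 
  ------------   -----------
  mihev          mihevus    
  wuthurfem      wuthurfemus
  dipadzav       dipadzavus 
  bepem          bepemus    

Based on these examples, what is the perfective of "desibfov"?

Every pair shown (mihev → mihevus, wuthurfem → wuthurfemus, dipadzav → dipadzavus, …) follows the same rule: add -us.
So desibfov → desibfovus.

desibfovus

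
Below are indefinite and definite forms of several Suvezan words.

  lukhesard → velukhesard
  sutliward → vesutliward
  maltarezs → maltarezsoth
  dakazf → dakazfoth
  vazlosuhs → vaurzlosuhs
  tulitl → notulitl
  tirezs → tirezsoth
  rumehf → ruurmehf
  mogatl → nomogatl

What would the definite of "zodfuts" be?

nozodfuts

dakazf and rumehf both end in -f yet inflect differently (dakazfoth, ruurmehf), so the final letter is not what conditions the rule; the second-to-last letter is.
"zodfuts" has second-to-last letter 't'. The stems whose second-to-last letter is 't' (tulitl → notulitl, mogatl → nomogatl) add the prefix no-.
So zodfuts → nozodfuts.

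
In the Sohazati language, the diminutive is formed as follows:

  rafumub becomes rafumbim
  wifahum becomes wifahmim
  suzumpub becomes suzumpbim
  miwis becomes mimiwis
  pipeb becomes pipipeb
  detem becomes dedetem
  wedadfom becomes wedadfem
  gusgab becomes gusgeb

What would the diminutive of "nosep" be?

rafumub and pipeb both end in -b yet inflect differently (rafumbim, pipipeb), so the final letter is not what conditions the rule; the last vowel is.
"nosep" has last vowel 'e'. The stems whose last vowel is 'e' (pipeb → pipipeb, detem → dedetem) repeat the first consonant+vowel as a prefix.
The other patterns: stems whose last vowel is 'u' delete the last vowel and add -im; stems whose last vowel is 'a' or 'o' change the last vowel to 'e'.
So nosep → nonosep.

nonosep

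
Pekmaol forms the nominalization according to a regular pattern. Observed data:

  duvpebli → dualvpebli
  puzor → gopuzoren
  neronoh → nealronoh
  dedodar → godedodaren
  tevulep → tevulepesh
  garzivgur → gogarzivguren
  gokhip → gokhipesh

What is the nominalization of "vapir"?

govapiren

puzor and neronoh both have last vowel 'o' yet inflect differently (gopuzoren, nealronoh), so the last vowel is not what conditions the rule; the final letter is.
"vapir" ends in -r. The stems ending in -r (garzivgur → gogarzivguren, dedodar → godedodaren, puzor → gopuzoren) add go- … -en around the stem.
The other patterns: stems ending in -p add -esh; stems ending in -h or -i insert -al- after the first vowel.
So vapir → govapiren.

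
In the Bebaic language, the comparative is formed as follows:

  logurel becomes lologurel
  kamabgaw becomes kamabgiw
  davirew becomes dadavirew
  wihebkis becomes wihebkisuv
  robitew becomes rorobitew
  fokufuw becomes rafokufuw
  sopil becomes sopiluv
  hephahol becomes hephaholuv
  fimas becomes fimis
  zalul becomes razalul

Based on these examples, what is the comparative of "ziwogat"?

zalul and sopil both end in -l yet inflect differently (razalul, sopiluv), so the final letter is not what conditions the rule; the last vowel is.
"ziwogat" has last vowel 'a'. The stems whose last vowel is 'a' (fimas → fimis, kamabgaw → kamabgiw) change the last vowel to 'i'.
So ziwogat → ziwogit.

ziwogit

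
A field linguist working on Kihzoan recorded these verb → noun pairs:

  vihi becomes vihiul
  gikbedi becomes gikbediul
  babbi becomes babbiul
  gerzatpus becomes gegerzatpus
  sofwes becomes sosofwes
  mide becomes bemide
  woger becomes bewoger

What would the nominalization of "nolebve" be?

benolebve

"nolebve" ends in -e. The one such stem in the data (mide → bemide) adds the prefix be-, so the same rule applies.
The other patterns: stems ending in -i add -ul; stems ending in -s repeat the first consonant+vowel as a prefix.
So nolebve → benolebve.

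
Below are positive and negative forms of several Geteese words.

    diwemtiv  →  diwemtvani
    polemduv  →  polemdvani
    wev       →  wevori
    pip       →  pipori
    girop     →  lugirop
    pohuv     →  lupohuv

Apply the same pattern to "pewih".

lupewih

pip and girop both end in -p yet inflect differently (pipori, lugirop), so the final letter is not what conditions the rule; the number of vowels is.
"pewih" has 2 vowels. The stems with 2 vowels (girop → lugirop, pohuv → lupohuv) add the prefix lu-.
The other patterns: stems with 1 vowel add -ori; stems with 3 vowels delete the last vowel and add -ani.
So pewih → lupewih.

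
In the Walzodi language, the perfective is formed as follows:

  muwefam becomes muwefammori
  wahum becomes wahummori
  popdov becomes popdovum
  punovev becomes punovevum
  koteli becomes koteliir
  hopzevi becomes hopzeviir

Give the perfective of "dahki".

dahkiir

wahum and popdov both have 2 vowels yet inflect differently (wahummori, popdovum), so the number of vowels is not what conditions the rule; the final letter is.
"dahki" ends in -i. The stems ending in -i (koteli → koteliir, hopzevi → hopzeviir) add -ir.
So dahki → dahkiir.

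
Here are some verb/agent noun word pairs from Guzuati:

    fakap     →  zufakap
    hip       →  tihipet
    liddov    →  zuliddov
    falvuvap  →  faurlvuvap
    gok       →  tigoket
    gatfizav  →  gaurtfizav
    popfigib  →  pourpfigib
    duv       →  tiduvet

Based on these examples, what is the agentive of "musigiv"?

muursigiv

"musigiv" has 3 vowels. The stems with 3 vowels (popfigib → pourpfigib, gatfizav → gaurtfizav, falvuvap → faurlvuvap) insert -ur- after the first vowel.
So musigiv → muursigiv.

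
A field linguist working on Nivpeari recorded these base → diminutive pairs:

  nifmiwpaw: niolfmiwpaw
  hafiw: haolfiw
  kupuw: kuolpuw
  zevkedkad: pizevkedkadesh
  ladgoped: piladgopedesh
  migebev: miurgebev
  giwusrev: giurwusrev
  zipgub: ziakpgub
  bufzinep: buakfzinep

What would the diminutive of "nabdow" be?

naolbdow

nifmiwpaw and zevkedkad both have last vowel 'a' yet inflect differently (niolfmiwpaw, pizevkedkadesh), so the last vowel is not what conditions the rule; the final letter is.
"nabdow" ends in -w. The stems ending in -w (nifmiwpaw → niolfmiwpaw, hafiw → haolfiw, kupuw → kuolpuw) insert -ol- after the first vowel.
So nabdow → naolbdow.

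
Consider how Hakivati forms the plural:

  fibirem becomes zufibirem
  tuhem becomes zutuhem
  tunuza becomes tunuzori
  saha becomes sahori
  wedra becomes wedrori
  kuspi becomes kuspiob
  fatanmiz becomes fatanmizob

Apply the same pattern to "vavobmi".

"vavobmi" ends in -i. The one such stem in the data (kuspi → kuspiob) adds -ob, so the same rule applies.
The other patterns: stems ending in -m add the prefix zu-; stems ending in -a drop the final letter and add -ori.
So vavobmi → vavobmiob.

vavobmiob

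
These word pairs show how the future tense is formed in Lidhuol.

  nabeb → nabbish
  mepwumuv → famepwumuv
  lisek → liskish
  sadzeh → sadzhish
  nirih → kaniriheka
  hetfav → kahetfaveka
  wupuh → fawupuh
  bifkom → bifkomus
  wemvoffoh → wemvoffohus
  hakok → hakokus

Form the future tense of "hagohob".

hagohobus

wemvoffoh and nirih both end in -h yet inflect differently (wemvoffohus, kaniriheka), so the final letter is not what conditions the rule; the last vowel is.
"hagohob" has last vowel 'o'. The stems whose last vowel is 'o' (hakok → hakokus, wemvoffoh → wemvoffohus, bifkom → bifkomus) add -us.
So hagohob → hagohobus.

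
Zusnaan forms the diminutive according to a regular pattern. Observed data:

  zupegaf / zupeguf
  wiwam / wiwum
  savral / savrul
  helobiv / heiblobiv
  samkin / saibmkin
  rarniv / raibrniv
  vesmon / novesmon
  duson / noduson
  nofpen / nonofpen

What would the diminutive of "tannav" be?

tannuv

samkin and vesmon both end in -n yet inflect differently (saibmkin, novesmon), so the final letter is not what conditions the rule; the last vowel is.
"tannav" has last vowel 'a'. The stems whose last vowel is 'a' (zupegaf → zupeguf, wiwam → wiwum, savral → savrul) change the last vowel to 'u'.
The other patterns: stems whose last vowel is 'i' insert -ib- after the first vowel; stems whose last vowel is 'e' or 'o' add the prefix no-.
So tannav → tannuv.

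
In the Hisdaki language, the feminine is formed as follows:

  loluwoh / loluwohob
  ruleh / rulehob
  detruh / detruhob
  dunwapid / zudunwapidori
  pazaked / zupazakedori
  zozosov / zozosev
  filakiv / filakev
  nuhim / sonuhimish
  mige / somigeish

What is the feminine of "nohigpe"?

sonohigpeish

ruleh and pazaked both have last vowel 'e' yet inflect differently (rulehob, zupazakedori), so the last vowel is not what conditions the rule; the final letter is.
"nohigpe" ends in -e. The one such stem in the data (mige → somigeish) adds so- … -ish around the stem, so the same rule applies.
So nohigpe → sonohigpeish.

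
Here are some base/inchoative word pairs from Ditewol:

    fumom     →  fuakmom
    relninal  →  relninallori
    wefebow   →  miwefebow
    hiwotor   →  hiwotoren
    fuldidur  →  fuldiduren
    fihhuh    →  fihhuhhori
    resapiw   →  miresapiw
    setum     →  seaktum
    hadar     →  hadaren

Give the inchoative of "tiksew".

mitiksew

wefebow and fumom both have last vowel 'o' yet inflect differently (miwefebow, fuakmom), so the last vowel is not what conditions the rule; the final letter is.
"tiksew" ends in -w. The stems ending in -w (resapiw → miresapiw, wefebow → miwefebow) add the prefix mi-.
The other patterns: stems ending in -m insert -ak- after the first vowel; stems ending in -r add -en; stems ending in -h or -l double the final consonant and add -ori.
So tiksew → mitiksew.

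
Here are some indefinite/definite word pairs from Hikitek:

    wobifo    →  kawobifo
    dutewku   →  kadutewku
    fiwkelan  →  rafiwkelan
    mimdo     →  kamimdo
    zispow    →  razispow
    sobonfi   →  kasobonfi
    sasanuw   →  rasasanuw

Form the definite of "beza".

kabeza

zispow and wobifo both have last vowel 'o' yet inflect differently (razispow, kawobifo), so the last vowel is not what conditions the rule; whether the stem ends in a vowel or a consonant is.
"beza" ends in a vowel. The stems ending in a vowel (wobifo → kawobifo, mimdo → kamimdo, dutewku → kadutewku) add the prefix ka-.
So beza → kabeza.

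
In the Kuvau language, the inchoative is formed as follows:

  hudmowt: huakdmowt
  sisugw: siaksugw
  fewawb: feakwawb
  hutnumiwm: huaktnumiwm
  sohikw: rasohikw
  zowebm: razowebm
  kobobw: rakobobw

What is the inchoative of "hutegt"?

huaktegt

"hutegt" has second-to-last letter 'g'. The one such stem in the data (sisugw → siaksugw) inserts -ak- after the first vowel (as do hudmowt, fewawb), so the same rule applies.
The other pattern: stems whose second-to-last letter is 'b' or 'k' add the prefix ra-.
So hutegt → huaktegt.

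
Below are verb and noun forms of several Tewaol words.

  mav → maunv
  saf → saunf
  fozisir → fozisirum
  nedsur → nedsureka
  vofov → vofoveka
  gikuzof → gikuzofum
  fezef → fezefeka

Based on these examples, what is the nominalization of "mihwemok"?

mihwemokum

saf and fezef both end in -f yet inflect differently (saunf, fezefeka), so the final letter is not what conditions the rule; the number of vowels is.
"mihwemok" has 3 vowels. The stems with 3 vowels (gikuzof → gikuzofum, fozisir → fozisirum) add -um.
The other patterns: stems with 1 vowel insert -un- after the first vowel; stems with 2 vowels add -eka.
So mihwemok → mihwemokum.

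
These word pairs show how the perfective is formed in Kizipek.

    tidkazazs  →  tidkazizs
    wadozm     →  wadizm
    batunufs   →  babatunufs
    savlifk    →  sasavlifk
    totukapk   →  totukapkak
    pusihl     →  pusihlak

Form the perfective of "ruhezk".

ruhizk

"ruhezk" has second-to-last letter 'z'. The stems whose second-to-last letter is 'z' (tidkazazs → tidkazizs, wadozm → wadizm) change the last vowel to 'i'.
So ruhezk → ruhizk.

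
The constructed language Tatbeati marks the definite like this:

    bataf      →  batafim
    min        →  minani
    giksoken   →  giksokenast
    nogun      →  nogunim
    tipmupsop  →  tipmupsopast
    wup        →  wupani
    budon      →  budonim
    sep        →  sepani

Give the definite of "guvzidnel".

"guvzidnel" has 3 vowels. The stems with 3 vowels (giksoken → giksokenast, tipmupsop → tipmupsopast) add -ast.
The other patterns: stems with 1 vowel add -ani; stems with 2 vowels add -im.
So guvzidnel → guvzidnelast.

guvzidnelast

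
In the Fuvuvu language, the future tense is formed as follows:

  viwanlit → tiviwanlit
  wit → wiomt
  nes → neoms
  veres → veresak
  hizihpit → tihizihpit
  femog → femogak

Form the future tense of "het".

heomt

nes and veres both end in -s yet inflect differently (neoms, veresak), so the final letter is not what conditions the rule; the number of vowels is.
"het" has 1 vowel. The stems with 1 vowel (wit → wiomt, nes → neoms) insert -om- after the first vowel.
The other patterns: stems with 2 vowels add -ak; stems with 3 vowels add the prefix ti-.
So het → heomt.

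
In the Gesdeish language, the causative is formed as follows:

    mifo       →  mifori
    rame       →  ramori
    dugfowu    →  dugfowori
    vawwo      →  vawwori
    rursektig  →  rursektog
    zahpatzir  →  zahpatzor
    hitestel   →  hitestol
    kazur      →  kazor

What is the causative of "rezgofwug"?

rezgofwog

rame and hitestel both have last vowel 'e' yet inflect differently (ramori, hitestol), so the last vowel is not what conditions the rule; whether the stem ends in a vowel or a consonant is.
"rezgofwug" ends in a consonant. The stems ending in a consonant (rursektig → rursektog, zahpatzir → zahpatzor, hitestel → hitestol) change the last vowel to 'o'.
The other pattern: stems ending in a vowel drop the final letter and add -ori.
So rezgofwug → rezgofwog.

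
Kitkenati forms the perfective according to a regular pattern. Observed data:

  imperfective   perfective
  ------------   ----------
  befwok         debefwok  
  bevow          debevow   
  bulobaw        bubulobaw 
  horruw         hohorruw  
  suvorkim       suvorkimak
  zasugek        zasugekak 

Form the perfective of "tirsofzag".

bevow and bulobaw both end in -w yet inflect differently (debevow, bubulobaw), so the final letter is not what conditions the rule; the last vowel is.
"tirsofzag" has last vowel 'a'. The one such stem in the data (bulobaw → bubulobaw) repeats the first consonant+vowel as a prefix (as does horruw), so the same rule applies.
So tirsofzag → titirsofzag.

titirsofzag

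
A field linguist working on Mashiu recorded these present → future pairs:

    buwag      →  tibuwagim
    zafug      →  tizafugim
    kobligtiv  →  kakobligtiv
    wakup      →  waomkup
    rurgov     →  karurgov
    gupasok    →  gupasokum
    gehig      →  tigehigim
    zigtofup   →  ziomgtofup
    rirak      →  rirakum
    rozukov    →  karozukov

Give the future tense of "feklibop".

feomklibop

rirak and buwag both have last vowel 'a' yet inflect differently (rirakum, tibuwagim), so the last vowel is not what conditions the rule; the final letter is.
"feklibop" ends in -p. The stems ending in -p (zigtofup → ziomgtofup, wakup → waomkup) insert -om- after the first vowel.
The other patterns: stems ending in -k add -um; stems ending in -g add ti- … -im around the stem; stems ending in -v add the prefix ka-.
So feklibop → feomklibop.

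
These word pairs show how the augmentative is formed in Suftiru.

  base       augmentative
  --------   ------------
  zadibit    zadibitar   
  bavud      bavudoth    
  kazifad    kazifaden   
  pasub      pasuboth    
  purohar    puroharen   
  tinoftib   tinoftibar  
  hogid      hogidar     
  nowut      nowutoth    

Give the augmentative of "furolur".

furoluroth

kazifad and bavud both end in -d yet inflect differently (kazifaden, bavudoth), so the final letter is not what conditions the rule; the last vowel is.
"furolur" has last vowel 'u'. The stems whose last vowel is 'u' (nowut → nowutoth, bavud → bavudoth, pasub → pasuboth) add -oth.
So furolur → furoluroth.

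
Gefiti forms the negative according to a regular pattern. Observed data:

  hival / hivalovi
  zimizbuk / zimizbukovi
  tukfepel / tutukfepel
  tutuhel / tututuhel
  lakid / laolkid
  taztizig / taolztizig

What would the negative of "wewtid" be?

weolwtid

"wewtid" has last vowel 'i'. The stems whose last vowel is 'i' (lakid → laolkid, taztizig → taolztizig) insert -ol- after the first vowel.
So wewtid → weolwtid.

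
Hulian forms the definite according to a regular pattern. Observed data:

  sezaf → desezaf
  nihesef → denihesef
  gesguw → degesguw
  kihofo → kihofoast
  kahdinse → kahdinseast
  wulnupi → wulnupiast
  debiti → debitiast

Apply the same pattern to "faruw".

"faruw" ends in a consonant. The stems ending in a consonant (sezaf → desezaf, nihesef → denihesef, gesguw → degesguw) add the prefix de-.
The other pattern: stems ending in a vowel add -ast.
So faruw → defaruw.

defaruw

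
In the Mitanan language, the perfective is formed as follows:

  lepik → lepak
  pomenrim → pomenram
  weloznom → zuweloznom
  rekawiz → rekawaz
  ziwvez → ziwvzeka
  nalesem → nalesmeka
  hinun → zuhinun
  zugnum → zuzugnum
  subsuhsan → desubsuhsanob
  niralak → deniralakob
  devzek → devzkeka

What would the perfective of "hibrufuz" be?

zuhibrufuz

devzek and lepik both end in -k yet inflect differently (devzkeka, lepak), so the final letter is not what conditions the rule; the last vowel is.
"hibrufuz" has last vowel 'u'. The stems whose last vowel is 'u' (hinun → zuhinun, zugnum → zuzugnum) add the prefix zu-.
So hibrufuz → zuhibrufuz.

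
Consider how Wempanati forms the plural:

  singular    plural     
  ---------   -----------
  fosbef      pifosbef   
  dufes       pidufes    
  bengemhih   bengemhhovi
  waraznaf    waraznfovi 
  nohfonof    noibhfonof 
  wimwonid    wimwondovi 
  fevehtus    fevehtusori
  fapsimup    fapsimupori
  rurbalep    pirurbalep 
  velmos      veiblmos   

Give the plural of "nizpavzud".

"nizpavzud" has last vowel 'u'. The stems whose last vowel is 'u' (fapsimup → fapsimupori, fevehtus → fevehtusori) add -ori.
So nizpavzud → nizpavzudori.

nizpavzudori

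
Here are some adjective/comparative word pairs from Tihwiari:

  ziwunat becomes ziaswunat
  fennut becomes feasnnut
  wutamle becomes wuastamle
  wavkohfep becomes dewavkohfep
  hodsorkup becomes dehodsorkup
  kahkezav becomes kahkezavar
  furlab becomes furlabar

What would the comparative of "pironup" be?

depironup

wutamle and wavkohfep both have last vowel 'e' yet inflect differently (wuastamle, dewavkohfep), so the last vowel is not what conditions the rule; the final letter is.
"pironup" ends in -p. The stems ending in -p (wavkohfep → dewavkohfep, hodsorkup → dehodsorkup) add the prefix de-.
So pironup → depironup.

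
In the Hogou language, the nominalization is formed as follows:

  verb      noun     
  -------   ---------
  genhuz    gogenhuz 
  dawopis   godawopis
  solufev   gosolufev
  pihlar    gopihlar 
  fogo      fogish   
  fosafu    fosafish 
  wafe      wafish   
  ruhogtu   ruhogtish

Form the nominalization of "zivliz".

gozivliz

"zivliz" ends in a consonant. The stems ending in a consonant (genhuz → gogenhuz, dawopis → godawopis, solufev → gosolufev) add the prefix go-.
The other pattern: stems ending in a vowel drop the final letter and add -ish.
So zivliz → gozivliz.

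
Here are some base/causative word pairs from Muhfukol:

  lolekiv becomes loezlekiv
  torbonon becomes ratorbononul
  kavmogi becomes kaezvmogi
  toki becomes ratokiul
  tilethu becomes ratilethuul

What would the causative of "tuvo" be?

ratuvoul

toki and kavmogi both end in -i yet inflect differently (ratokiul, kaezvmogi), so the final letter is not what conditions the rule; the first letter is.
"tuvo" begins with t-. The stems beginning with t- (tilethu → ratilethuul, toki → ratokiul, torbonon → ratorbononul) add ra- … -ul around the stem.
The other pattern: stems beginning with k- or l- insert -ez- after the first vowel.
So tuvo → ratuvoul.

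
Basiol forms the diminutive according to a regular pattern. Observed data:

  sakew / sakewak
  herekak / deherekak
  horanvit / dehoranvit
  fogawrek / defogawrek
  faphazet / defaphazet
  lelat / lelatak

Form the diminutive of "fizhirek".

defizhirek

"fizhirek" has 3 vowels. The stems with 3 vowels (faphazet → defaphazet, fogawrek → defogawrek, herekak → deherekak) add the prefix de-.
The other pattern: stems with 2 vowels add -ak.
So fizhirek → defizhirek.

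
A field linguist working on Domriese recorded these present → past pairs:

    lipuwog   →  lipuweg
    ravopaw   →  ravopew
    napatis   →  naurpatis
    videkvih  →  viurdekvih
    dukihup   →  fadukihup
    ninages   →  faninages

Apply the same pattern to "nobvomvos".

"nobvomvos" has last vowel 'o'. The one such stem in the data (lipuwog → lipuweg) changes the last vowel to 'e' (as does ravopaw), so the same rule applies.
The other patterns: stems whose last vowel is 'i' insert -ur- after the first vowel; stems whose last vowel is 'e' or 'u' add the prefix fa-.
So nobvomvos → nobvomves.

nobvomves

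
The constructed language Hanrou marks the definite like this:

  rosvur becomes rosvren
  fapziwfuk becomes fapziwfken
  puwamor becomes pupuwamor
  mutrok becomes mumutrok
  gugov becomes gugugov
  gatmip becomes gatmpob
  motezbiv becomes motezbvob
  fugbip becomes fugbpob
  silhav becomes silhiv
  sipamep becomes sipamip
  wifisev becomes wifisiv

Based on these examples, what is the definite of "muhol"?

"muhol" has last vowel 'o'. The stems whose last vowel is 'o' (puwamor → pupuwamor, mutrok → mumutrok, gugov → gugugov) repeat the first consonant+vowel as a prefix.
So muhol → mumuhol.

mumuhol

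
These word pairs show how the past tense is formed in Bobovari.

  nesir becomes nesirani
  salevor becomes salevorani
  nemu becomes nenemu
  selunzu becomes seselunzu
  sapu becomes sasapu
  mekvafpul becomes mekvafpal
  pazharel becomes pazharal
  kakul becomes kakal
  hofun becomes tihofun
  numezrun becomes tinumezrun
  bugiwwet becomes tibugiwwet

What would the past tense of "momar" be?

momarani

nemu and mekvafpul both have last vowel 'u' yet inflect differently (nenemu, mekvafpal), so the last vowel is not what conditions the rule; the final letter is.
"momar" ends in -r. The stems ending in -r (nesir → nesirani, salevor → salevorani) add -ani.
The other patterns: stems ending in -u repeat the first consonant+vowel as a prefix; stems ending in -l change the last vowel to 'a'; stems ending in -n or -t add the prefix ti-.
So momar → momarani.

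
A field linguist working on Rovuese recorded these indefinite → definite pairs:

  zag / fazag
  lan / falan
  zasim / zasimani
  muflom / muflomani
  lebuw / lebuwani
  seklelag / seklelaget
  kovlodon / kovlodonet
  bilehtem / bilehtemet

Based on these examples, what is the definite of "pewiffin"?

pewiffinet

zag and seklelag both end in -g yet inflect differently (fazag, seklelaget), so the final letter is not what conditions the rule; the number of vowels is.
"pewiffin" has 3 vowels. The stems with 3 vowels (seklelag → seklelaget, kovlodon → kovlodonet, bilehtem → bilehtemet) add -et.
So pewiffin → pewiffinet.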